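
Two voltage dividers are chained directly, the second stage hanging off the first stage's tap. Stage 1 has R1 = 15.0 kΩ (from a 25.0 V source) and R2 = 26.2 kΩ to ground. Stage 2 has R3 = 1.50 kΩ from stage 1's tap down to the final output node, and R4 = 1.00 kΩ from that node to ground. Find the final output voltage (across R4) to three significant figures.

V_out ≈ 1.32 V

Stage 2 presents R3+R4 = 2.500 kΩ as a load on stage 1's tap.
Stage 1's lower leg becomes R2‖(R3+R4) = 2.282 kΩ, so V_mid = 25.0 × 2.282/17.28 = 3.301 V.
Stage 2 is itself unloaded: V_out = V_mid × R4/(R3+R4) = 3.301 × 1.00/2.500 = 1.32 V.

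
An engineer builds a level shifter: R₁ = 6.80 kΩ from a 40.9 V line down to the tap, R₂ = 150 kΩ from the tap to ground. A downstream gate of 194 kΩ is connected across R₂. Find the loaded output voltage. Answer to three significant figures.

V_out ≈ 37.9 V

The load sits in parallel with R₂: R₂‖R_L = (150 × 194) / (150 + 194) = 84.59 kΩ.
V_out = 40.9 × 84.59 / (6.80 + 84.59) = 40.9 × 84.59/91.39 = 37.9 V.
(Unloaded it would have been 39.1 V.)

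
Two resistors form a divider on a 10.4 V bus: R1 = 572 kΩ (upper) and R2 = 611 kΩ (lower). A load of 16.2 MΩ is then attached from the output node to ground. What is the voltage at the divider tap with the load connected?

V_out ≈ 5.28 V

The load sits in parallel with R2: R2‖R_L = (611 × 16200) / (611 + 16200) = 588.8 kΩ.
V_out = 10.4 × 588.8 / (572 + 588.8) = 10.4 × 588.8/1161 = 5.28 V.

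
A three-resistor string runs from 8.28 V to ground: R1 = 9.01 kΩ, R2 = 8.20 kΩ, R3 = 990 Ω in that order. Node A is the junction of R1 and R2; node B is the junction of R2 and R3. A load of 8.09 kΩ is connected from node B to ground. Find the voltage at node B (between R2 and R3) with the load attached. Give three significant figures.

At node B, R3 is in parallel with the load: R3‖R_L = 882.1 Ω.
Below node A the resistance is R2 + (R3‖R_L) = 9082 Ω, so V_A = 8.28 × 9082/18090 = 4.156 V.
Then V_B = V_A × (R3‖R_L)/(R2 + R3‖R_L) = 4.156 × 882.1/9082 = 0.404 V.

V ≈ 0.404 V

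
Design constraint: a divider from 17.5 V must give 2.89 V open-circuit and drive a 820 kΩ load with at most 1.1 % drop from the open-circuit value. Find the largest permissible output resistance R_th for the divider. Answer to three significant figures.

R_th ≤ 9.12 kΩ

Loading drop = R_th/(R_th + R_L) ≤ 0.0110, so R_th ≤ R_L · ε/(1−ε) = 820 kΩ × 0.0110/0.9890 = 9.12 kΩ.
(Any R1, R2 with R2/(R1+R2) = 0.165 and R1‖R2 ≤ 9.12 kΩ will meet the spec.)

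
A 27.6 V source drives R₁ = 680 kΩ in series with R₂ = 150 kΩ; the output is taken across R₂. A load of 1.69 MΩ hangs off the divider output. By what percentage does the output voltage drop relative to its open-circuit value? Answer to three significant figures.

6.78 %

The divider's output (Thévenin) resistance is R₁‖R₂ = 122.9 kΩ.
Fractional drop under load = R_th/(R_th + R_L) = 122.9 / (122.9 + 1690) = 0.06779.
So the output falls by 6.78 %.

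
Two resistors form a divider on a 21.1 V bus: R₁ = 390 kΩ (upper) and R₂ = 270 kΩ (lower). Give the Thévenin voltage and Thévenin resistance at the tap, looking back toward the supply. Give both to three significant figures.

V_th = 8.63 V, R_th = 160 kΩ

V_th is the open-circuit tap voltage: 21.1 × 270/(390 + 270) = 8.63 V.
With the supply zeroed, R₁ and R₂ appear in parallel from the tap: R_th = R₁‖R₂ = (390 × 270)/660.0 = 160 kΩ.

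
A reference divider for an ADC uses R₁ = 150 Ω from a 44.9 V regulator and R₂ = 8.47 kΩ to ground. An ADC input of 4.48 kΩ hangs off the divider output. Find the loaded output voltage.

V_out ≈ 42.7 V

The load sits in parallel with R₂: R₂‖R_L = (8470 × 4480) / (8470 + 4480) = 2930 Ω.
V_out = 44.9 × 2930 / (150 + 2930) = 44.9 × 2930/3080 = 42.7 V.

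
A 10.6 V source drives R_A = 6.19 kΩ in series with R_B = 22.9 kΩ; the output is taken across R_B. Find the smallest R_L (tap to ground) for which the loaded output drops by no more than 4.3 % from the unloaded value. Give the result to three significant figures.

Output resistance R_th = R_A‖R_B = (6.19 × 22.9)/29.09 = 4.873 kΩ.
The fractional drop is R_th/(R_th + R_L); requiring this ≤ 0.0430 gives R_L ≥ R_th(1/0.0430 − 1) = 4.873 × 22.26 = 108 kΩ.

R_L(min) ≈ 108 kΩ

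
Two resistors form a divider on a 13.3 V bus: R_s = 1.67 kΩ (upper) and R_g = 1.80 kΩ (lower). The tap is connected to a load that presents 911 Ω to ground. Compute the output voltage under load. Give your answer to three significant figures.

The load sits in parallel with R_g: R_g‖R_L = (1800 × 911) / (1800 + 911) = 604.9 Ω.
V_out = 13.3 × 604.9 / (1670 + 604.9) = 13.3 × 604.9/2275 = 3.54 V.

V_out ≈ 3.54 V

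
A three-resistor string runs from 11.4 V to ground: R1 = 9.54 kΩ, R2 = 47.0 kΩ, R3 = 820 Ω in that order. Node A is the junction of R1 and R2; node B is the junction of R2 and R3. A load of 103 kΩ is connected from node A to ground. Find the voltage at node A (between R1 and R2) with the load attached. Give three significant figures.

V ≈ 8.82 V

Below node A the series string R2+R3 = 47820 Ω sits in parallel with the 103000 Ω load: 32660 Ω.
V_A = 11.4 × 32660/(9540 + 32660) = 8.82 V.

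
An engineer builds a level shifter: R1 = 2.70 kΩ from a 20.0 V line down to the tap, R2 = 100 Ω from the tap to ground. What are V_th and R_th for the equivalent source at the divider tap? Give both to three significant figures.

V_th = 0.714 V, R_th = 96.4 Ω

V_th is the open-circuit tap voltage: 20.0 × 100/(2700 + 100) = 0.714 V.
With the supply zeroed, R1 and R2 appear in parallel from the tap: R_th = R1‖R2 = (2700 × 100)/2800 = 96.4 Ω.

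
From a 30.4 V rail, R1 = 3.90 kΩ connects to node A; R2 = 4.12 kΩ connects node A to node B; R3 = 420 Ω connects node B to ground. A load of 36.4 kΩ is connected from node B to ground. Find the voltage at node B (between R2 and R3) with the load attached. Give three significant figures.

At node B, R3 is in parallel with the load: R3‖R_L = 415.2 Ω.
Below node A the resistance is R2 + (R3‖R_L) = 4535 Ω, so V_A = 30.4 × 4535/8435 = 16.34 V.
Then V_B = V_A × (R3‖R_L)/(R2 + R3‖R_L) = 16.34 × 415.2/4535 = 1.50 V.

V ≈ 1.50 V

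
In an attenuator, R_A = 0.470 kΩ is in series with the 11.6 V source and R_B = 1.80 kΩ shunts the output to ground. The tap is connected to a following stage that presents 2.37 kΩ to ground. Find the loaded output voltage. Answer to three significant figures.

V_out ≈ 7.95 V

The load sits in parallel with R_B: R_B‖R_L = (1800 × 2370) / (1800 + 2370) = 1023 Ω.
V_out = 11.6 × 1023 / (470 + 1023) = 11.6 × 1023/1493 = 7.95 V.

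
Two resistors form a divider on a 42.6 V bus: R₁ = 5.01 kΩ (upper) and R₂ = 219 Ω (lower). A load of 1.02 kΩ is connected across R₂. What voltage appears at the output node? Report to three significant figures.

V_out ≈ 1.48 V

The load sits in parallel with R₂: R₂‖R_L = (219 × 1020) / (219 + 1020) = 180.3 Ω.
V_out = 42.6 × 180.3 / (5010 + 180.3) = 42.6 × 180.3/5190 = 1.48 V.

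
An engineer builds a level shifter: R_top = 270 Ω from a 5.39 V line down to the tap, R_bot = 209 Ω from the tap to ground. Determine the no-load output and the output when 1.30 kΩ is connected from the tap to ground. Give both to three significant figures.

Unloaded: 2.35 V; loaded: 2.16 V

Open-circuit: V = 5.39 × 209/(270 + 209) = 2.35 V.
With the load, R_bot becomes R_bot‖R_L = 180.1 Ω, so V = 5.39 × 180.1/450.1 = 2.16 V.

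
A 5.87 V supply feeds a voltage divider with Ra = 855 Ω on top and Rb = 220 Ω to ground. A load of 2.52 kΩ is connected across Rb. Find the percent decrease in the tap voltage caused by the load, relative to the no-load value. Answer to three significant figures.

6.49 %

The divider's output (Thévenin) resistance is Ra‖Rb = 175.0 Ω.
Fractional drop under load = R_th/(R_th + R_L) = 175.0 / (175.0 + 2520) = 0.06493.
So the output falls by 6.49 %.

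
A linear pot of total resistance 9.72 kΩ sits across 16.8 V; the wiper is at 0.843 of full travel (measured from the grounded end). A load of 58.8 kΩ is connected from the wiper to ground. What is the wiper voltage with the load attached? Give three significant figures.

V ≈ 13.9 V

The wiper splits the pot into (1−α)R = 1.526 kΩ above and αR = 8.194 kΩ below.
Lower section ‖ load = 7.192 kΩ.
V_wiper = 16.8 × 7.192/(1.526 + 7.192) = 13.9 V.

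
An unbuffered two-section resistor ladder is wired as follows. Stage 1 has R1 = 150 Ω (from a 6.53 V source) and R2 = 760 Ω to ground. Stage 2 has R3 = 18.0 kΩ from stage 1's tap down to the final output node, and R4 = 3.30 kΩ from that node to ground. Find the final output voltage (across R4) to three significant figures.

Stage 2 presents R3+R4 = 21300 Ω as a load on stage 1's tap.
Stage 1's lower leg becomes R2‖(R3+R4) = 733.8 Ω, so V_mid = 6.53 × 733.8/883.8 = 5.422 V.
Stage 2 is itself unloaded: V_out = V_mid × R4/(R3+R4) = 5.422 × 3300/21300 = 0.840 V.

V_out ≈ 0.840 V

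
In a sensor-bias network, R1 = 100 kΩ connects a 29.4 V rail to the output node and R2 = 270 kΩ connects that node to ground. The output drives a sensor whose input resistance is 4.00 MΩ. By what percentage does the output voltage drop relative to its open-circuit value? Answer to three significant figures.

The divider's output (Thévenin) resistance is R1‖R2 = 72.97 kΩ.
Fractional drop under load = R_th/(R_th + R_L) = 72.97 / (72.97 + 4000) = 0.01792.
So the output falls by 1.79 %.

1.79 %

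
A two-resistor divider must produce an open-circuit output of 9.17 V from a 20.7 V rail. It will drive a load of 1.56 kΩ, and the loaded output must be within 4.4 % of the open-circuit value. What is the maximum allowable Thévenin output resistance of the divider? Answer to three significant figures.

Loading drop = R_th/(R_th + R_L) ≤ 0.0440, so R_th ≤ R_L · ε/(1−ε) = 1.56 kΩ × 0.0440/0.9560 = 71.8 Ω.

R_th ≤ 71.8 Ω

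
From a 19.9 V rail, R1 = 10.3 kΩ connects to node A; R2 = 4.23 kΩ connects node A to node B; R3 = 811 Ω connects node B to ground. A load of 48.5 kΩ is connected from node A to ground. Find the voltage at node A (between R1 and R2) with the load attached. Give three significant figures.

V ≈ 6.11 V

Below node A the series string R2+R3 = 5041 Ω sits in parallel with the 48500 Ω load: 4566 Ω.
V_A = 19.9 × 4566/(10300 + 4566) = 6.11 V.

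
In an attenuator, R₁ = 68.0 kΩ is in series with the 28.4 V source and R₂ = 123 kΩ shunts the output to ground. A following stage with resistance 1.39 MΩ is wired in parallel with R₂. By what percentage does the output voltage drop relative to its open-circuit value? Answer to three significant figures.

The divider's output (Thévenin) resistance is R₁‖R₂ = 43.79 kΩ.
Fractional drop under load = R_th/(R_th + R_L) = 43.79 / (43.79 + 1390) = 0.03054.
So the output falls by 3.05 %.

3.05 %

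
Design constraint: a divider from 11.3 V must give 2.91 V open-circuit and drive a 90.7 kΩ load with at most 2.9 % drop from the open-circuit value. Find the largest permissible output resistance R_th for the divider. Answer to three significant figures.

R_th ≤ 2.71 kΩ

Loading drop = R_th/(R_th + R_L) ≤ 0.0290, so R_th ≤ R_L · ε/(1−ε) = 90.7 kΩ × 0.0290/0.9710 = 2.71 kΩ.
(Any R1, R2 with R2/(R1+R2) = 0.258 and R1‖R2 ≤ 2.71 kΩ will meet the spec.)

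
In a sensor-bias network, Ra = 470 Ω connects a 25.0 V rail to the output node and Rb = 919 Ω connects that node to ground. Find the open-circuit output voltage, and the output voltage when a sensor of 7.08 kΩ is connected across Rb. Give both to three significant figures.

Open-circuit: V = 25.0 × 919/(470 + 919) = 16.5 V.
With the load, Rb becomes Rb‖R_L = 813.4 Ω, so V = 25.0 × 813.4/1283 = 15.8 V.

Unloaded: 16.5 V; loaded: 15.8 V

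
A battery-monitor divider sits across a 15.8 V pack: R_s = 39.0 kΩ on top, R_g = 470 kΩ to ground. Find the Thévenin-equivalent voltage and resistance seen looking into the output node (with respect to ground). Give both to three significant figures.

V_th is the open-circuit tap voltage: 15.8 × 470/(39.0 + 470) = 14.6 V.
With the supply zeroed, R_s and R_g appear in parallel from the tap: R_th = R_s‖R_g = (39.0 × 470)/509.0 = 36.0 kΩ.

V_th = 14.6 V, R_th = 36.0 kΩ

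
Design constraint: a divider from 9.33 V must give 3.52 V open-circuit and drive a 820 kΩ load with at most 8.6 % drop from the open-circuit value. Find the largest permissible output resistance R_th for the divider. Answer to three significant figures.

Loading drop = R_th/(R_th + R_L) ≤ 0.0860, so R_th ≤ R_L · ε/(1−ε) = 820 kΩ × 0.0860/0.9140 = 77.2 kΩ.
(Any R1, R2 with R2/(R1+R2) = 0.377 and R1‖R2 ≤ 77.2 kΩ will meet the spec.)

R_th ≤ 77.2 kΩ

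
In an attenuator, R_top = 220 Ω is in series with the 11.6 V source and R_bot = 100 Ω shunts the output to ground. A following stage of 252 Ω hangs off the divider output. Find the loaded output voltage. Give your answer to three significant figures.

The load sits in parallel with R_bot: R_bot‖R_L = (100 × 252) / (100 + 252) = 71.59 Ω.
V_out = 11.6 × 71.59 / (220 + 71.59) = 11.6 × 71.59/291.6 = 2.85 V.

V_out ≈ 2.85 V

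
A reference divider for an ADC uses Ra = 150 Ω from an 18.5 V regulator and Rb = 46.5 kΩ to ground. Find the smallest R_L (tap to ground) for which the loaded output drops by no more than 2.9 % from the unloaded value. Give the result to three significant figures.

R_L(min) ≈ 5.01 kΩ

Output resistance R_th = Ra‖Rb = (150 × 46500)/46650 = 149.5 Ω.
The fractional drop is R_th/(R_th + R_L); requiring this ≤ 0.0290 gives R_L ≥ R_th(1/0.0290 − 1) = 149.5 × 33.48 = 5.01 kΩ.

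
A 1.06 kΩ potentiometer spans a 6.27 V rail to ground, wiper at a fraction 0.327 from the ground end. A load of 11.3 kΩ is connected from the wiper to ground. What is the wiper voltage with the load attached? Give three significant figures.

V ≈ 2.01 V

The wiper splits the pot into (1−α)R = 713.4 Ω above and αR = 346.6 Ω below.
Lower section ‖ load = 336.3 Ω.
V_wiper = 6.27 × 336.3/(713.4 + 336.3) = 2.01 V.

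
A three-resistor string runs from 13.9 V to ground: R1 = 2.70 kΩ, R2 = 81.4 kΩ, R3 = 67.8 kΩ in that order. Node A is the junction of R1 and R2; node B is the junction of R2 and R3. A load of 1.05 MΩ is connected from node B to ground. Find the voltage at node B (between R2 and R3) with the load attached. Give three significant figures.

V ≈ 5.99 V

At node B, R3 is in parallel with the load: R3‖R_L = 63.69 kΩ.
Below node A the resistance is R2 + (R3‖R_L) = 145.1 kΩ, so V_A = 13.9 × 145.1/147.8 = 13.65 V.
Then V_B = V_A × (R3‖R_L)/(R2 + R3‖R_L) = 13.65 × 63.69/145.1 = 5.99 V.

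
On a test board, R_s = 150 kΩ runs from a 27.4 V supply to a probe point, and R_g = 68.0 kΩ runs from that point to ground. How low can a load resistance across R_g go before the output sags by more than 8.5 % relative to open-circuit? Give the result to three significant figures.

R_L(min) ≈ 504 kΩ

Output resistance R_th = R_s‖R_g = (150 × 68.0)/218.0 = 46.79 kΩ.
The fractional drop is R_th/(R_th + R_L); requiring this ≤ 0.0850 gives R_L ≥ R_th(1/0.0850 − 1) = 46.79 × 10.76 = 504 kΩ.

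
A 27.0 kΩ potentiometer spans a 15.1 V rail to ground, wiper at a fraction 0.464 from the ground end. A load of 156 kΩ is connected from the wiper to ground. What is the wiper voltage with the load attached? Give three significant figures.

The wiper splits the pot into (1−α)R = 14.47 kΩ above and αR = 12.53 kΩ below.
Lower section ‖ load = 11.60 kΩ.
V_wiper = 15.1 × 11.60/(14.47 + 11.60) = 6.72 V.

V ≈ 6.72 V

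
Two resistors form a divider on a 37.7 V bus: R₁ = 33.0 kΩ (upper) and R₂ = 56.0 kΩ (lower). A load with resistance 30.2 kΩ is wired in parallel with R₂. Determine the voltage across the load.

V_out ≈ 14.1 V

The load sits in parallel with R₂: R₂‖R_L = (56.0 × 30.2) / (56.0 + 30.2) = 19.62 kΩ.
V_out = 37.7 × 19.62 / (33.0 + 19.62) = 37.7 × 19.62/52.62 = 14.1 V.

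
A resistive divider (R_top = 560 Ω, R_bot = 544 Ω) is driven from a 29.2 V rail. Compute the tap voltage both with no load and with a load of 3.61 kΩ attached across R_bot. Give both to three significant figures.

Open-circuit: V = 29.2 × 544/(560 + 544) = 14.4 V.
With the load, R_bot becomes R_bot‖R_L = 472.8 Ω, so V = 29.2 × 472.8/1033 = 13.4 V.

Unloaded: 14.4 V; loaded: 13.4 V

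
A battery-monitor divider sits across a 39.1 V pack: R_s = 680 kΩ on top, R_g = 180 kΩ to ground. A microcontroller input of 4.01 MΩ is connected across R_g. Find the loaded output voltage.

The load sits in parallel with R_g: R_g‖R_L = (180 × 4010) / (180 + 4010) = 172.3 kΩ.
V_out = 39.1 × 172.3 / (680 + 172.3) = 39.1 × 172.3/852.3 = 7.90 V.

V_out ≈ 7.90 V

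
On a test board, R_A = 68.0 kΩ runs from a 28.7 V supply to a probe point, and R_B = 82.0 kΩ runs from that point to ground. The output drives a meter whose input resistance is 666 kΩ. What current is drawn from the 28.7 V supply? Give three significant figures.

I ≈ 0.204 mA

R_B‖R_L = 73.01 kΩ, so the source sees R_A + R_B‖R_L = 141.0 kΩ.
I = 28.7 V / 141.0 kΩ = 0.204 mA.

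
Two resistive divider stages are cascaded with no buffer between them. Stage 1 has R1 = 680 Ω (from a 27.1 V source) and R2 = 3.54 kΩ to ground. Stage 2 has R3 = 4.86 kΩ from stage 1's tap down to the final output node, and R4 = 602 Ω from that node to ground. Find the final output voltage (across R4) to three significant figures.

Stage 2 presents R3+R4 = 5462 Ω as a load on stage 1's tap.
Stage 1's lower leg becomes R2‖(R3+R4) = 2148 Ω, so V_mid = 27.1 × 2148/2828 = 20.58 V.
Stage 2 is itself unloaded: V_out = V_mid × R4/(R3+R4) = 20.58 × 602/5462 = 2.27 V.

V_out ≈ 2.27 V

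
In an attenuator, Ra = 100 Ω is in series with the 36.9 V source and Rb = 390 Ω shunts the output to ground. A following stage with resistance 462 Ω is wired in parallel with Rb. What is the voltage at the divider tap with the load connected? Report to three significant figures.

The load sits in parallel with Rb: Rb‖R_L = (390 × 462) / (390 + 462) = 211.5 Ω.
V_out = 36.9 × 211.5 / (100 + 211.5) = 36.9 × 211.5/311.5 = 25.1 V.
(Unloaded it would have been 29.4 V.)

V_out ≈ 25.1 V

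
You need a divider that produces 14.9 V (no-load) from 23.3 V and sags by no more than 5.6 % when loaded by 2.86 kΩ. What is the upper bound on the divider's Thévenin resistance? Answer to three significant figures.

R_th ≤ 170 Ω

Loading drop = R_th/(R_th + R_L) ≤ 0.0560, so R_th ≤ R_L · ε/(1−ε) = 2.86 kΩ × 0.0560/0.9440 = 170 Ω.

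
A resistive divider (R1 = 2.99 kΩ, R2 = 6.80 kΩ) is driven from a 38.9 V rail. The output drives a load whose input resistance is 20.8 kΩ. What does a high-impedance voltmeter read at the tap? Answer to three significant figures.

V_out ≈ 24.6 V

The load sits in parallel with R2: R2‖R_L = (6.80 × 20.8) / (6.80 + 20.8) = 5.125 kΩ.
V_out = 38.9 × 5.125 / (2.99 + 5.125) = 38.9 × 5.125/8.115 = 24.6 V.
(Unloaded it would have been 27.0 V.)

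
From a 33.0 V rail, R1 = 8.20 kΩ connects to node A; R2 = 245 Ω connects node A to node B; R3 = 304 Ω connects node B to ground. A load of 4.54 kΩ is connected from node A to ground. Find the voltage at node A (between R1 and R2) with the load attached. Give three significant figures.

Below node A the series string R2+R3 = 549.0 Ω sits in parallel with the 4540 Ω load: 489.8 Ω.
V_A = 33.0 × 489.8/(8200 + 489.8) = 1.86 V.

V ≈ 1.86 V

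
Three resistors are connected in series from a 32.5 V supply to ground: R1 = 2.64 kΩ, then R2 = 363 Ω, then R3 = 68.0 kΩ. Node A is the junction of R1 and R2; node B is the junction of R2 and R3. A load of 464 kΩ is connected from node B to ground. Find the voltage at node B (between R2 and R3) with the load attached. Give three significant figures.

At node B, R3 is in parallel with the load: R3‖R_L = 59310 Ω.
Below node A the resistance is R2 + (R3‖R_L) = 59670 Ω, so V_A = 32.5 × 59670/62310 = 31.12 V.
Then V_B = V_A × (R3‖R_L)/(R2 + R3‖R_L) = 31.12 × 59310/59670 = 30.9 V.

V ≈ 30.9 V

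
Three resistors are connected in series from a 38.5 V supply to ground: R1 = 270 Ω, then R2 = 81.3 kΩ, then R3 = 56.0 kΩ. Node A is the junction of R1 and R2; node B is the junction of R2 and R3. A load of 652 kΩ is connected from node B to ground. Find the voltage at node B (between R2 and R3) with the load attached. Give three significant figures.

V ≈ 14.9 V

At node B, R3 is in parallel with the load: R3‖R_L = 51570 Ω.
Below node A the resistance is R2 + (R3‖R_L) = 132900 Ω, so V_A = 38.5 × 132900/133100 = 38.42 V.
Then V_B = V_A × (R3‖R_L)/(R2 + R3‖R_L) = 38.42 × 51570/132900 = 14.9 V.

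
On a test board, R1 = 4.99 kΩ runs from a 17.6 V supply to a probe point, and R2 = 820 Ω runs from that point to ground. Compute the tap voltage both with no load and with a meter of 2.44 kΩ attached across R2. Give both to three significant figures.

Open-circuit: V = 17.6 × 820/(4990 + 820) = 2.48 V.
With the load, R2 becomes R2‖R_L = 613.7 Ω, so V = 17.6 × 613.7/5604 = 1.93 V.

Unloaded: 2.48 V; loaded: 1.93 V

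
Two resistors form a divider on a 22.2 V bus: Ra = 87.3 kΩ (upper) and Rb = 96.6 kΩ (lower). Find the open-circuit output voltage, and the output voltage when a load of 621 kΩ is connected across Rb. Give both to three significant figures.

Open-circuit: V = 22.2 × 96.6/(87.3 + 96.6) = 11.7 V.
With the load, Rb becomes Rb‖R_L = 83.60 kΩ, so V = 22.2 × 83.60/170.9 = 10.9 V.

Unloaded: 11.7 V; loaded: 10.9 V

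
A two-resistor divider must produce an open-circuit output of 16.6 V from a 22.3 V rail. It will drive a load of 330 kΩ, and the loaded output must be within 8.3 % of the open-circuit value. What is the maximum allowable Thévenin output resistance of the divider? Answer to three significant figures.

R_th ≤ 29.9 kΩ

Loading drop = R_th/(R_th + R_L) ≤ 0.0830, so R_th ≤ R_L · ε/(1−ε) = 330 kΩ × 0.0830/0.9170 = 29.9 kΩ.
(Any R1, R2 with R2/(R1+R2) = 0.744 and R1‖R2 ≤ 29.9 kΩ will meet the spec.)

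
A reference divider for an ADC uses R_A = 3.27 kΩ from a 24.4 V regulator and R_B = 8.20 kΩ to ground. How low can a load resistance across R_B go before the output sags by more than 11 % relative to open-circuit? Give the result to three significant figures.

R_L(min) ≈ 18.9 kΩ

Output resistance R_th = R_A‖R_B = (3.27 × 8.20)/11.47 = 2.338 kΩ.
The fractional drop is R_th/(R_th + R_L); requiring this ≤ 0.110 gives R_L ≥ R_th(1/0.110 − 1) = 2.338 × 8.091 = 18.9 kΩ.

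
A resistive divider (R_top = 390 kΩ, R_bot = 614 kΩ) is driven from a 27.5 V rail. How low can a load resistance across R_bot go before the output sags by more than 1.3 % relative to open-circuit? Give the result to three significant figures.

Output resistance R_th = R_top‖R_bot = (390 × 614)/1004 = 238.5 kΩ.
The fractional drop is R_th/(R_th + R_L); requiring this ≤ 0.0130 gives R_L ≥ R_th(1/0.0130 − 1) = 238.5 × 75.92 = 18.1 MΩ.

R_L(min) ≈ 18.1 MΩ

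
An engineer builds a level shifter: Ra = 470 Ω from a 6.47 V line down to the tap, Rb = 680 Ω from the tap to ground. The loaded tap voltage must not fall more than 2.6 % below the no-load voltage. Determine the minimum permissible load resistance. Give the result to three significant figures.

Output resistance R_th = Ra‖Rb = (470 × 680)/1150 = 277.9 Ω.
The fractional drop is R_th/(R_th + R_L); requiring this ≤ 0.0260 gives R_L ≥ R_th(1/0.0260 − 1) = 277.9 × 37.46 = 10.4 kΩ.

R_L(min) ≈ 10.4 kΩ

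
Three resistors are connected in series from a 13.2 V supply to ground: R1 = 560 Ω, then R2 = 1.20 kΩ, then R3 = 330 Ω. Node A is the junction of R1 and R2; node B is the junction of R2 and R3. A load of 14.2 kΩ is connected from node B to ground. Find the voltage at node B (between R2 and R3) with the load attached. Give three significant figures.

At node B, R3 is in parallel with the load: R3‖R_L = 322.5 Ω.
Below node A the resistance is R2 + (R3‖R_L) = 1523 Ω, so V_A = 13.2 × 1523/2083 = 9.650 V.
Then V_B = V_A × (R3‖R_L)/(R2 + R3‖R_L) = 9.650 × 322.5/1523 = 2.04 V.

V ≈ 2.04 V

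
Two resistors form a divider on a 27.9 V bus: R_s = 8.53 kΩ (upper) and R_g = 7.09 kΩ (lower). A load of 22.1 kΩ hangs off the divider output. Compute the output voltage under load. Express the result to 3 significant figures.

V_out ≈ 10.8 V

The load sits in parallel with R_g: R_g‖R_L = (7.09 × 22.1) / (7.09 + 22.1) = 5.368 kΩ.
V_out = 27.9 × 5.368 / (8.53 + 5.368) = 27.9 × 5.368/13.90 = 10.8 V.
(Unloaded it would have been 12.7 V.)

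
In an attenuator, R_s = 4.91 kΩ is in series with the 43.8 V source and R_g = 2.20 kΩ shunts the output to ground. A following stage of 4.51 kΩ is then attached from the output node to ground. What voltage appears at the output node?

The load sits in parallel with R_g: R_g‖R_L = (2.20 × 4.51) / (2.20 + 4.51) = 1.479 kΩ.
V_out = 43.8 × 1.479 / (4.91 + 1.479) = 43.8 × 1.479/6.389 = 10.1 V.

V_out ≈ 10.1 V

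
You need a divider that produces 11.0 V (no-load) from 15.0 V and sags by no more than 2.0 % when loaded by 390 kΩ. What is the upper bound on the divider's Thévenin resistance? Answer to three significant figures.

R_th ≤ 7.96 kΩ

Loading drop = R_th/(R_th + R_L) ≤ 0.0200, so R_th ≤ R_L · ε/(1−ε) = 390 kΩ × 0.0200/0.9800 = 7.96 kΩ.
(Any R1, R2 with R2/(R1+R2) = 0.733 and R1‖R2 ≤ 7.96 kΩ will meet the spec.)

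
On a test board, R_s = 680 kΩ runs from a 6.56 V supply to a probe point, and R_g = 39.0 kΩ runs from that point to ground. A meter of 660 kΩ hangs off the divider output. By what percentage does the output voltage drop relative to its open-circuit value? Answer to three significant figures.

The divider's output (Thévenin) resistance is R_s‖R_g = 36.88 kΩ.
Fractional drop under load = R_th/(R_th + R_L) = 36.88 / (36.88 + 660) = 0.05293.
So the output falls by 5.29 %.

5.29 %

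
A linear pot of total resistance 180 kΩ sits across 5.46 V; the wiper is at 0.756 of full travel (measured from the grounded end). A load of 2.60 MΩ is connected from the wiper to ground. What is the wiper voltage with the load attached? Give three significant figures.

V ≈ 4.08 V

The wiper splits the pot into (1−α)R = 43.92 kΩ above and αR = 136.1 kΩ below.
Lower section ‖ load = 129.3 kΩ.
V_wiper = 5.46 × 129.3/(43.92 + 129.3) = 4.08 V.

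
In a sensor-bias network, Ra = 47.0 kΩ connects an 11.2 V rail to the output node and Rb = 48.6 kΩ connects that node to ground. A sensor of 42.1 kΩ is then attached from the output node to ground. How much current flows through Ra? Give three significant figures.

I ≈ 0.161 mA

Rb‖R_L = 22.56 kΩ, so the source sees Ra + Rb‖R_L = 69.56 kΩ.
I = 11.2 V / 69.56 kΩ = 0.161 mA.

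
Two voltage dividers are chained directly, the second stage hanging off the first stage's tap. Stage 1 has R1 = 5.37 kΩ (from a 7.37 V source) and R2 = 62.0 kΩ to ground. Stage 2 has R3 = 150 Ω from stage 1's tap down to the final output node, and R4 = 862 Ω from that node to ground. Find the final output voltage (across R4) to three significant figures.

Stage 2 presents R3+R4 = 1012 Ω as a load on stage 1's tap.
Stage 1's lower leg becomes R2‖(R3+R4) = 995.7 Ω, so V_mid = 7.37 × 995.7/6366 = 1.153 V.
Stage 2 is itself unloaded: V_out = V_mid × R4/(R3+R4) = 1.153 × 862/1012 = 0.982 V.

V_out ≈ 0.982 V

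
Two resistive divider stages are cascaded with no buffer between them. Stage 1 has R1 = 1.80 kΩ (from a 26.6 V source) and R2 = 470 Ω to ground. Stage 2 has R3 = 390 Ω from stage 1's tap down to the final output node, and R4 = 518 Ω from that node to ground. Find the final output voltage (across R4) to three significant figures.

V_out ≈ 2.23 V

Stage 2 presents R3+R4 = 908.0 Ω as a load on stage 1's tap.
Stage 1's lower leg becomes R2‖(R3+R4) = 309.7 Ω, so V_mid = 26.6 × 309.7/2110 = 3.905 V.
Stage 2 is itself unloaded: V_out = V_mid × R4/(R3+R4) = 3.905 × 518/908.0 = 2.23 V.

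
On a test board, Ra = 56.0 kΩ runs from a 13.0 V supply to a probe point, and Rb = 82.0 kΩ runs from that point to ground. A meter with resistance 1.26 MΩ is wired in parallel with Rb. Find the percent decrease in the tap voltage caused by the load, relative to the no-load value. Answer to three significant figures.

2.57 %

The divider's output (Thévenin) resistance is Ra‖Rb = 33.28 kΩ.
Fractional drop under load = R_th/(R_th + R_L) = 33.28 / (33.28 + 1260) = 0.02573.
So the output falls by 2.57 %.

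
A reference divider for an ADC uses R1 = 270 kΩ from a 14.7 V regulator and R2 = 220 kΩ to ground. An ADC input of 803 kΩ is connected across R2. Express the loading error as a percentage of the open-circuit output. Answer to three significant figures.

The divider's output (Thévenin) resistance is R1‖R2 = 121.2 kΩ.
Fractional drop under load = R_th/(R_th + R_L) = 121.2 / (121.2 + 803) = 0.1312.
So the output falls by 13.1 %.

13.1 %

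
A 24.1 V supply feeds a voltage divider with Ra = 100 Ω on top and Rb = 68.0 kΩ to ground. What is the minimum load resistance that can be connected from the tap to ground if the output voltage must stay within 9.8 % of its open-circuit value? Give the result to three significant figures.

R_L(min) ≈ 919 Ω

Output resistance R_th = Ra‖Rb = (100 × 68000)/68100 = 99.85 Ω.
The fractional drop is R_th/(R_th + R_L); requiring this ≤ 0.0980 gives R_L ≥ R_th(1/0.0980 − 1) = 99.85 × 9.204 = 919 Ω.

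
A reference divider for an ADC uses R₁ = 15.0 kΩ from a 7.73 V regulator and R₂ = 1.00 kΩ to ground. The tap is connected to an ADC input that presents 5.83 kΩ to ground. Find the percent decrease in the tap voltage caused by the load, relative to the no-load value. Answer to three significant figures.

The divider's output (Thévenin) resistance is R₁‖R₂ = 0.9375 kΩ.
Fractional drop under load = R_th/(R_th + R_L) = 0.9375 / (0.9375 + 5.83) = 0.1385.
So the output falls by 13.9 %.

13.9 %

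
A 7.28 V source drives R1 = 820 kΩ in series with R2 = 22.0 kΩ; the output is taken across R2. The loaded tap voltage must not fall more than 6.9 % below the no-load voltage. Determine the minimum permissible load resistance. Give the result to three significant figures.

Output resistance R_th = R1‖R2 = (820 × 22.0)/842.0 = 21.43 kΩ.
The fractional drop is R_th/(R_th + R_L); requiring this ≤ 0.0690 gives R_L ≥ R_th(1/0.0690 − 1) = 21.43 × 13.49 = 289 kΩ.

R_L(min) ≈ 289 kΩ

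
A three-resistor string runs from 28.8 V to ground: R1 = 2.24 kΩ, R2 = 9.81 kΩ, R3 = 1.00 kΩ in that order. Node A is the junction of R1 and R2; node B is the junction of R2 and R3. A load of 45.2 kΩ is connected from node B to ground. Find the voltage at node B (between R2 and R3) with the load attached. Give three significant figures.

V ≈ 2.16 V

At node B, R3 is in parallel with the load: R3‖R_L = 0.9784 kΩ.
Below node A the resistance is R2 + (R3‖R_L) = 10.79 kΩ, so V_A = 28.8 × 10.79/13.03 = 23.85 V.
Then V_B = V_A × (R3‖R_L)/(R2 + R3‖R_L) = 23.85 × 0.9784/10.79 = 2.16 V.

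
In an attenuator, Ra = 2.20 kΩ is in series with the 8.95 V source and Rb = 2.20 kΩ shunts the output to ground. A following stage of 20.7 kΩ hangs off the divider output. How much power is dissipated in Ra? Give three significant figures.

Total resistance from the source is Ra + (Rb‖R_L) = 4.189 kΩ, so I = 8.95/4.189 kΩ = 2.137 mA.
P = I²·Ra = (2.137 mA)² × 2.20 kΩ = 10.0 mW.

P ≈ 10.0 mW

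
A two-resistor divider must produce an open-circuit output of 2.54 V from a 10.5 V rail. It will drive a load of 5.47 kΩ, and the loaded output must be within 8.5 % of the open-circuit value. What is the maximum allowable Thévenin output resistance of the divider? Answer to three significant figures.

R_th ≤ 508 Ω

Loading drop = R_th/(R_th + R_L) ≤ 0.0850, so R_th ≤ R_L · ε/(1−ε) = 5.47 kΩ × 0.0850/0.9150 = 508 Ω.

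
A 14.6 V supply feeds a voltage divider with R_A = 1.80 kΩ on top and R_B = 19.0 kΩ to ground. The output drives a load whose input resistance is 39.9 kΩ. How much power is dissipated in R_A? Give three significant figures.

Total resistance from the source is R_A + (R_B‖R_L) = 14.67 kΩ, so I = 14.6/14.67 kΩ = 0.9952 mA.
P = I²·R_A = (0.9952 mA)² × 1.80 kΩ = 1.78 mW.

P ≈ 1.78 mW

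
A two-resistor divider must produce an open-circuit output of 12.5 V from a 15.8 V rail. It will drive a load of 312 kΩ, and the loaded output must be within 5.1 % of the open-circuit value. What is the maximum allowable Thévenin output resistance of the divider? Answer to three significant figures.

Loading drop = R_th/(R_th + R_L) ≤ 0.0510, so R_th ≤ R_L · ε/(1−ε) = 312 kΩ × 0.0510/0.9490 = 16.8 kΩ.

R_th ≤ 16.8 kΩ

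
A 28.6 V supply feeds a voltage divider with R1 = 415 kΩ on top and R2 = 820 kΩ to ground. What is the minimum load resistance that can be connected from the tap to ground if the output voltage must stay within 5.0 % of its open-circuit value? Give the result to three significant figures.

Output resistance R_th = R1‖R2 = (415 × 820)/1235 = 275.5 kΩ.
The fractional drop is R_th/(R_th + R_L); requiring this ≤ 0.0500 gives R_L ≥ R_th(1/0.0500 − 1) = 275.5 × 19.00 = 5.24 MΩ.

R_L(min) ≈ 5.24 MΩ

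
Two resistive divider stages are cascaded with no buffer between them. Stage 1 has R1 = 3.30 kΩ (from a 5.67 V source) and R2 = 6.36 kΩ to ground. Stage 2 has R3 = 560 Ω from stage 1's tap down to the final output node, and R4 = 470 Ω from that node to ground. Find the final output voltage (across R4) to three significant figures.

Stage 2 presents R3+R4 = 1030 Ω as a load on stage 1's tap.
Stage 1's lower leg becomes R2‖(R3+R4) = 886.4 Ω, so V_mid = 5.67 × 886.4/4186 = 1.201 V.
Stage 2 is itself unloaded: V_out = V_mid × R4/(R3+R4) = 1.201 × 470/1030 = 0.548 V.

V_out ≈ 0.548 V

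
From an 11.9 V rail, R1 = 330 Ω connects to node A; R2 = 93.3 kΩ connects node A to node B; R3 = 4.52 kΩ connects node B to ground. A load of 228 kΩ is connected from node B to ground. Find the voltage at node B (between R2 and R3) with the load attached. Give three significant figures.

V ≈ 0.538 V

At node B, R3 is in parallel with the load: R3‖R_L = 4432 Ω.
Below node A the resistance is R2 + (R3‖R_L) = 97730 Ω, so V_A = 11.9 × 97730/98060 = 11.86 V.
Then V_B = V_A × (R3‖R_L)/(R2 + R3‖R_L) = 11.86 × 4432/97730 = 0.538 V.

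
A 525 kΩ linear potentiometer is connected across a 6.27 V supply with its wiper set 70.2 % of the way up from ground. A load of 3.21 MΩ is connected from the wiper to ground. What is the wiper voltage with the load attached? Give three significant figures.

V ≈ 4.26 V

The wiper splits the pot into (1−α)R = 156.5 kΩ above and αR = 368.6 kΩ below.
Lower section ‖ load = 330.6 kΩ.
V_wiper = 6.27 × 330.6/(156.5 + 330.6) = 4.26 V.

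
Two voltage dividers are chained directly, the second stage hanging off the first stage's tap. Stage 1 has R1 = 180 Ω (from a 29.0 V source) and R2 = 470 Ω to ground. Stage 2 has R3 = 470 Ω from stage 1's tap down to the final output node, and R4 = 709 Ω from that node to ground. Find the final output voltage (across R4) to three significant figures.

V_out ≈ 11.4 V

Stage 2 presents R3+R4 = 1179 Ω as a load on stage 1's tap.
Stage 1's lower leg becomes R2‖(R3+R4) = 336.0 Ω, so V_mid = 29.0 × 336.0/516.0 = 18.88 V.
Stage 2 is itself unloaded: V_out = V_mid × R4/(R3+R4) = 18.88 × 709/1179 = 11.4 V.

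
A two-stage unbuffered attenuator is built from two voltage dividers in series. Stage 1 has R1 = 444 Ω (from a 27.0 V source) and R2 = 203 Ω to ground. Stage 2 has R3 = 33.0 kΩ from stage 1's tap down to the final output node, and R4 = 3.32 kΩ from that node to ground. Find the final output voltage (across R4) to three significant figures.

Stage 2 presents R3+R4 = 36320 Ω as a load on stage 1's tap.
Stage 1's lower leg becomes R2‖(R3+R4) = 201.9 Ω, so V_mid = 27.0 × 201.9/645.9 = 8.439 V.
Stage 2 is itself unloaded: V_out = V_mid × R4/(R3+R4) = 8.439 × 3320/36320 = 0.771 V.

V_out ≈ 0.771 V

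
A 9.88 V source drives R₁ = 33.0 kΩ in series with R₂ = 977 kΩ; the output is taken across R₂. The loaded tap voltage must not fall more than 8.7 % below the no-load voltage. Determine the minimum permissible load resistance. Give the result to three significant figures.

Output resistance R_th = R₁‖R₂ = (33.0 × 977)/1010 = 31.92 kΩ.
The fractional drop is R_th/(R_th + R_L); requiring this ≤ 0.0870 gives R_L ≥ R_th(1/0.0870 − 1) = 31.92 × 10.49 = 335 kΩ.

R_L(min) ≈ 335 kΩ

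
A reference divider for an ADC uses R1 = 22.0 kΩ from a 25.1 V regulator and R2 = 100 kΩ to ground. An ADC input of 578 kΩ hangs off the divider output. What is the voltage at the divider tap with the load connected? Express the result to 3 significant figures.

V_out ≈ 20.0 V

The load sits in parallel with R2: R2‖R_L = (100 × 578) / (100 + 578) = 85.25 kΩ.
V_out = 25.1 × 85.25 / (22.0 + 85.25) = 25.1 × 85.25/107.3 = 20.0 V.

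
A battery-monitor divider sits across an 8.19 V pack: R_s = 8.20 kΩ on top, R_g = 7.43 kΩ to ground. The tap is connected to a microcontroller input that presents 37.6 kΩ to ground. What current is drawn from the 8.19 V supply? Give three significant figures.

R_g‖R_L = 6.204 kΩ, so the source sees R_s + R_g‖R_L = 14.40 kΩ.
I = 8.19 V / 14.40 kΩ = 0.569 mA.

I ≈ 0.569 mA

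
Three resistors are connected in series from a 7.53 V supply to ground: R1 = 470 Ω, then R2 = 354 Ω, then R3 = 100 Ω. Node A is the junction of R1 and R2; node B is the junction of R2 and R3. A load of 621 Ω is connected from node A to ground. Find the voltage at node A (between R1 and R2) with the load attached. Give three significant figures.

Below node A the series string R2+R3 = 454.0 Ω sits in parallel with the 621 Ω load: 262.3 Ω.
V_A = 7.53 × 262.3/(470 + 262.3) = 2.70 V.

V ≈ 2.70 V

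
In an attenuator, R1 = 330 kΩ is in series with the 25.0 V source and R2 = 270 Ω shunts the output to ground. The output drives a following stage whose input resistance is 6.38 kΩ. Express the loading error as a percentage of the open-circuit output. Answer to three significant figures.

4.06 %

The divider's output (Thévenin) resistance is R1‖R2 = 269.8 Ω.
Fractional drop under load = R_th/(R_th + R_L) = 269.8 / (269.8 + 6380) = 0.04057.
So the output falls by 4.06 %.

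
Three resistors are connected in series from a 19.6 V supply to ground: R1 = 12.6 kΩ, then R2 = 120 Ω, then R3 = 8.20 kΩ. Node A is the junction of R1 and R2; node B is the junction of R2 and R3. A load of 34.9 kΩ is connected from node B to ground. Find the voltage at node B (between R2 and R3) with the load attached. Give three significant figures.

V ≈ 6.72 V

At node B, R3 is in parallel with the load: R3‖R_L = 6640 Ω.
Below node A the resistance is R2 + (R3‖R_L) = 6760 Ω, so V_A = 19.6 × 6760/19360 = 6.844 V.
Then V_B = V_A × (R3‖R_L)/(R2 + R3‖R_L) = 6.844 × 6640/6760 = 6.72 V.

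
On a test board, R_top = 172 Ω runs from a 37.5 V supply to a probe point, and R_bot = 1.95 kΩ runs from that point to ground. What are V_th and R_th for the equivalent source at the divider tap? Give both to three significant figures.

V_th is the open-circuit tap voltage: 37.5 × 1950/(172 + 1950) = 34.5 V.
With the supply zeroed, R_top and R_bot appear in parallel from the tap: R_th = R_top‖R_bot = (172 × 1950)/2122 = 158 Ω.

V_th = 34.5 V, R_th = 158 Ω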